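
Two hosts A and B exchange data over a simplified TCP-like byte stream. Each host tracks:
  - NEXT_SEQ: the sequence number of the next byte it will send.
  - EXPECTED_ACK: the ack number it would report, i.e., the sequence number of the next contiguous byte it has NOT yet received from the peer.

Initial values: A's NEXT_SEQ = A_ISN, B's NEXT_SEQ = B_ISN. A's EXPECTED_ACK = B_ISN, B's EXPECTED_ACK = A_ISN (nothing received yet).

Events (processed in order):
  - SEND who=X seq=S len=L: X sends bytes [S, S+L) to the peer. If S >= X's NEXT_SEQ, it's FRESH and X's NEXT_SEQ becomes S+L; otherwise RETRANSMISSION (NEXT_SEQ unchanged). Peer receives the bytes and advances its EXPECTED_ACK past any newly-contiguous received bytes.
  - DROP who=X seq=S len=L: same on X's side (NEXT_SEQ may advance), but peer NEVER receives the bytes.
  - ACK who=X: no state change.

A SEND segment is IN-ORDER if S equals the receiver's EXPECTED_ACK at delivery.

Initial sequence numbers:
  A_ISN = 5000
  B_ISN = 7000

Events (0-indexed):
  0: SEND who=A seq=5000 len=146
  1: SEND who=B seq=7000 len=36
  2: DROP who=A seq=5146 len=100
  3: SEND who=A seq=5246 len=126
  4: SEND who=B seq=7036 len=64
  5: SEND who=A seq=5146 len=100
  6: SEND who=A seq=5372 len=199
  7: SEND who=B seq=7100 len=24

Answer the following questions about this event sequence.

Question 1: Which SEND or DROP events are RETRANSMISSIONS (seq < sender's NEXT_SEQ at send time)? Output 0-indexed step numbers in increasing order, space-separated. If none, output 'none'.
Step 0: SEND seq=5000 -> fresh
Step 1: SEND seq=7000 -> fresh
Step 2: DROP seq=5146 -> fresh
Step 3: SEND seq=5246 -> fresh
Step 4: SEND seq=7036 -> fresh
Step 5: SEND seq=5146 -> retransmit
Step 6: SEND seq=5372 -> fresh
Step 7: SEND seq=7100 -> fresh

Answer: 5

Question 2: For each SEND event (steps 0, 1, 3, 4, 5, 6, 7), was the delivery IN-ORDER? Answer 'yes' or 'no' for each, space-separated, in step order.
Step 0: SEND seq=5000 -> in-order
Step 1: SEND seq=7000 -> in-order
Step 3: SEND seq=5246 -> out-of-order
Step 4: SEND seq=7036 -> in-order
Step 5: SEND seq=5146 -> in-order
Step 6: SEND seq=5372 -> in-order
Step 7: SEND seq=7100 -> in-order

Answer: yes yes no yes yes yes yes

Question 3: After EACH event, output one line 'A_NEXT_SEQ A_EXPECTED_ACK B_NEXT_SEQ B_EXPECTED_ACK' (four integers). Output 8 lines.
5146 7000 7000 5146
5146 7036 7036 5146
5246 7036 7036 5146
5372 7036 7036 5146
5372 7100 7100 5146
5372 7100 7100 5372
5571 7100 7100 5571
5571 7124 7124 5571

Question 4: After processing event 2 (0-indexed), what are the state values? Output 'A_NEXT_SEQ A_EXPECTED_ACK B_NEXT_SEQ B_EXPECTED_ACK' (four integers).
After event 0: A_seq=5146 A_ack=7000 B_seq=7000 B_ack=5146
After event 1: A_seq=5146 A_ack=7036 B_seq=7036 B_ack=5146
After event 2: A_seq=5246 A_ack=7036 B_seq=7036 B_ack=5146

5246 7036 7036 5146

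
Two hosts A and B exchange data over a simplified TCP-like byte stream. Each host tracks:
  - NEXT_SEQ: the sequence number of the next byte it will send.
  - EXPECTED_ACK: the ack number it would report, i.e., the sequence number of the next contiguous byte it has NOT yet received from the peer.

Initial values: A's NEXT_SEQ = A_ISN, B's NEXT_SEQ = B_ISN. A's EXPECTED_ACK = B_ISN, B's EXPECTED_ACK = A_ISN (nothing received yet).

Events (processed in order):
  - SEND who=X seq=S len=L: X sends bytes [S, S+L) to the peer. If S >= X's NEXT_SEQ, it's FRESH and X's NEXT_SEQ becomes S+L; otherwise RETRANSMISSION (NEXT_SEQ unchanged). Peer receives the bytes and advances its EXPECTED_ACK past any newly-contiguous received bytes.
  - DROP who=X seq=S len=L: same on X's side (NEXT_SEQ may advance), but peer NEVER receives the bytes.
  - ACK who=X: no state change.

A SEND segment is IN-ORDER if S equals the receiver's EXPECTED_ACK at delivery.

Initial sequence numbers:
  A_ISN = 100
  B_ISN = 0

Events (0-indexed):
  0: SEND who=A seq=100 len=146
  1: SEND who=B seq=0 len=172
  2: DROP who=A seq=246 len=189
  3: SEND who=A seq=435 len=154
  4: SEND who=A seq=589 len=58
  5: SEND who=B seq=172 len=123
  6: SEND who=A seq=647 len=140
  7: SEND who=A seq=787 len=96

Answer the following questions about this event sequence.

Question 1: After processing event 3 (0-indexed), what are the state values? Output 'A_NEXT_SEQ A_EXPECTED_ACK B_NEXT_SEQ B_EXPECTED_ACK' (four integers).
After event 0: A_seq=246 A_ack=0 B_seq=0 B_ack=246
After event 1: A_seq=246 A_ack=172 B_seq=172 B_ack=246
After event 2: A_seq=435 A_ack=172 B_seq=172 B_ack=246
After event 3: A_seq=589 A_ack=172 B_seq=172 B_ack=246

589 172 172 246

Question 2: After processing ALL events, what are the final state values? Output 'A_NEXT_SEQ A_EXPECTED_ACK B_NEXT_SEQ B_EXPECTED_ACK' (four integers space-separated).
After event 0: A_seq=246 A_ack=0 B_seq=0 B_ack=246
After event 1: A_seq=246 A_ack=172 B_seq=172 B_ack=246
After event 2: A_seq=435 A_ack=172 B_seq=172 B_ack=246
After event 3: A_seq=589 A_ack=172 B_seq=172 B_ack=246
After event 4: A_seq=647 A_ack=172 B_seq=172 B_ack=246
After event 5: A_seq=647 A_ack=295 B_seq=295 B_ack=246
After event 6: A_seq=787 A_ack=295 B_seq=295 B_ack=246
After event 7: A_seq=883 A_ack=295 B_seq=295 B_ack=246

Answer: 883 295 295 246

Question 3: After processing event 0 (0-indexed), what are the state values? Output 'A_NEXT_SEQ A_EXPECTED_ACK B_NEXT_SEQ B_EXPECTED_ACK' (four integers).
After event 0: A_seq=246 A_ack=0 B_seq=0 B_ack=246

246 0 0 246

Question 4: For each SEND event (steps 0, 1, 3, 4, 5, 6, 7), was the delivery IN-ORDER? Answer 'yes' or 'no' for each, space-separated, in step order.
Answer: yes yes no no yes no no

Derivation:
Step 0: SEND seq=100 -> in-order
Step 1: SEND seq=0 -> in-order
Step 3: SEND seq=435 -> out-of-order
Step 4: SEND seq=589 -> out-of-order
Step 5: SEND seq=172 -> in-order
Step 6: SEND seq=647 -> out-of-order
Step 7: SEND seq=787 -> out-of-order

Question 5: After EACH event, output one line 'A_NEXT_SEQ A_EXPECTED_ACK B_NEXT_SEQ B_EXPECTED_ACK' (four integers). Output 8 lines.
246 0 0 246
246 172 172 246
435 172 172 246
589 172 172 246
647 172 172 246
647 295 295 246
787 295 295 246
883 295 295 246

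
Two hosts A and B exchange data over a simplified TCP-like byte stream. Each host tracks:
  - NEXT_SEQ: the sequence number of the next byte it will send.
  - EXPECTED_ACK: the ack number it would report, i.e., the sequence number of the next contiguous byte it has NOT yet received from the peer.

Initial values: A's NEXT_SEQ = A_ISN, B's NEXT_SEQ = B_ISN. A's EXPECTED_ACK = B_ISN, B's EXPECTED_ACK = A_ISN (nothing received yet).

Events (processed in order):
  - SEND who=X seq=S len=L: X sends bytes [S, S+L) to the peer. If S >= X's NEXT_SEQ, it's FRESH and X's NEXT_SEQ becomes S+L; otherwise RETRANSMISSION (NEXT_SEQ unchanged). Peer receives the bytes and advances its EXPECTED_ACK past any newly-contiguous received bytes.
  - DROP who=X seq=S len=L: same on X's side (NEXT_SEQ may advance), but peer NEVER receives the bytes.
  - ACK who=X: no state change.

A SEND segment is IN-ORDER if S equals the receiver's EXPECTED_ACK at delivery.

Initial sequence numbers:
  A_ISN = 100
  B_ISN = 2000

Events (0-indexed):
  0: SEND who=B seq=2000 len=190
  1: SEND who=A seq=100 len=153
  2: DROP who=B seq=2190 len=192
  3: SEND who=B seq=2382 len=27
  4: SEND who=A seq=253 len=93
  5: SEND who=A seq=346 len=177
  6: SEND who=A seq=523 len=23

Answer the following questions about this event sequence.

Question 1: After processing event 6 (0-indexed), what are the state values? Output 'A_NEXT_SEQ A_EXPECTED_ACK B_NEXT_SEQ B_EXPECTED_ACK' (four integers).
After event 0: A_seq=100 A_ack=2190 B_seq=2190 B_ack=100
After event 1: A_seq=253 A_ack=2190 B_seq=2190 B_ack=253
After event 2: A_seq=253 A_ack=2190 B_seq=2382 B_ack=253
After event 3: A_seq=253 A_ack=2190 B_seq=2409 B_ack=253
After event 4: A_seq=346 A_ack=2190 B_seq=2409 B_ack=346
After event 5: A_seq=523 A_ack=2190 B_seq=2409 B_ack=523
After event 6: A_seq=546 A_ack=2190 B_seq=2409 B_ack=546

546 2190 2409 546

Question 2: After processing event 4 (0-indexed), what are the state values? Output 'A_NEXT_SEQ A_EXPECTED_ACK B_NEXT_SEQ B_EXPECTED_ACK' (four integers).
After event 0: A_seq=100 A_ack=2190 B_seq=2190 B_ack=100
After event 1: A_seq=253 A_ack=2190 B_seq=2190 B_ack=253
After event 2: A_seq=253 A_ack=2190 B_seq=2382 B_ack=253
After event 3: A_seq=253 A_ack=2190 B_seq=2409 B_ack=253
After event 4: A_seq=346 A_ack=2190 B_seq=2409 B_ack=346

346 2190 2409 346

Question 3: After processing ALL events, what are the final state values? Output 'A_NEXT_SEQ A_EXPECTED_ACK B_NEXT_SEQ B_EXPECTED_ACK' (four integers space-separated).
Answer: 546 2190 2409 546

Derivation:
After event 0: A_seq=100 A_ack=2190 B_seq=2190 B_ack=100
After event 1: A_seq=253 A_ack=2190 B_seq=2190 B_ack=253
After event 2: A_seq=253 A_ack=2190 B_seq=2382 B_ack=253
After event 3: A_seq=253 A_ack=2190 B_seq=2409 B_ack=253
After event 4: A_seq=346 A_ack=2190 B_seq=2409 B_ack=346
After event 5: A_seq=523 A_ack=2190 B_seq=2409 B_ack=523
After event 6: A_seq=546 A_ack=2190 B_seq=2409 B_ack=546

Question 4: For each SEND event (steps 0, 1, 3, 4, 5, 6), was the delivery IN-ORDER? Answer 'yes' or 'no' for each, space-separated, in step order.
Answer: yes yes no yes yes yes

Derivation:
Step 0: SEND seq=2000 -> in-order
Step 1: SEND seq=100 -> in-order
Step 3: SEND seq=2382 -> out-of-order
Step 4: SEND seq=253 -> in-order
Step 5: SEND seq=346 -> in-order
Step 6: SEND seq=523 -> in-order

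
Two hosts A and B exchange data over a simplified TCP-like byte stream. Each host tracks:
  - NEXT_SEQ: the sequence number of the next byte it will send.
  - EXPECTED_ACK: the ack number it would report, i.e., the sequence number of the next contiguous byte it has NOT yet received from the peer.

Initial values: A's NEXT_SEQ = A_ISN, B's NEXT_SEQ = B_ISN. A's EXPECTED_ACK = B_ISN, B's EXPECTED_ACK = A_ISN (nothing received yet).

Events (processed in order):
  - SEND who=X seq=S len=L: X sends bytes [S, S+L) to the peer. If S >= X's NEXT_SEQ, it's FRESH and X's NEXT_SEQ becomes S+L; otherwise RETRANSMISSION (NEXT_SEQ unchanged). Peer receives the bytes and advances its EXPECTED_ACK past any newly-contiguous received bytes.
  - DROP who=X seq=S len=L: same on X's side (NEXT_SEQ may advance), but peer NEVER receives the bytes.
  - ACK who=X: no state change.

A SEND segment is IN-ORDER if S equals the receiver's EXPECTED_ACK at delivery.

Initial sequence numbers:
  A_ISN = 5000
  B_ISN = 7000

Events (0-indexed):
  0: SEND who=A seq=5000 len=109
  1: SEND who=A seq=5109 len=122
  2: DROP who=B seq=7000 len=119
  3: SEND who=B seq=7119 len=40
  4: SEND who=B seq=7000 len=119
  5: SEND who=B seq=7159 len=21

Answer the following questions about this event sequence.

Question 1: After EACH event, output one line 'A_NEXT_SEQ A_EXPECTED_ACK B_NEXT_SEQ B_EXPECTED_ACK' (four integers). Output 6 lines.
5109 7000 7000 5109
5231 7000 7000 5231
5231 7000 7119 5231
5231 7000 7159 5231
5231 7159 7159 5231
5231 7180 7180 5231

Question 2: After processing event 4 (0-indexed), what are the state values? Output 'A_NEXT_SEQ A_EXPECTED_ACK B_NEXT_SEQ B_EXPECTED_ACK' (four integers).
After event 0: A_seq=5109 A_ack=7000 B_seq=7000 B_ack=5109
After event 1: A_seq=5231 A_ack=7000 B_seq=7000 B_ack=5231
After event 2: A_seq=5231 A_ack=7000 B_seq=7119 B_ack=5231
After event 3: A_seq=5231 A_ack=7000 B_seq=7159 B_ack=5231
After event 4: A_seq=5231 A_ack=7159 B_seq=7159 B_ack=5231

5231 7159 7159 5231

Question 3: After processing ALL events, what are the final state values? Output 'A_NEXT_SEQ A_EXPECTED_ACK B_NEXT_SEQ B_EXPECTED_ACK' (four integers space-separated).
After event 0: A_seq=5109 A_ack=7000 B_seq=7000 B_ack=5109
After event 1: A_seq=5231 A_ack=7000 B_seq=7000 B_ack=5231
After event 2: A_seq=5231 A_ack=7000 B_seq=7119 B_ack=5231
After event 3: A_seq=5231 A_ack=7000 B_seq=7159 B_ack=5231
After event 4: A_seq=5231 A_ack=7159 B_seq=7159 B_ack=5231
After event 5: A_seq=5231 A_ack=7180 B_seq=7180 B_ack=5231

Answer: 5231 7180 7180 5231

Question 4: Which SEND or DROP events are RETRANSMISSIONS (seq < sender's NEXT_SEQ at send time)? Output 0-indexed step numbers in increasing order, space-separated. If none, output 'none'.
Answer: 4

Derivation:
Step 0: SEND seq=5000 -> fresh
Step 1: SEND seq=5109 -> fresh
Step 2: DROP seq=7000 -> fresh
Step 3: SEND seq=7119 -> fresh
Step 4: SEND seq=7000 -> retransmit
Step 5: SEND seq=7159 -> fresh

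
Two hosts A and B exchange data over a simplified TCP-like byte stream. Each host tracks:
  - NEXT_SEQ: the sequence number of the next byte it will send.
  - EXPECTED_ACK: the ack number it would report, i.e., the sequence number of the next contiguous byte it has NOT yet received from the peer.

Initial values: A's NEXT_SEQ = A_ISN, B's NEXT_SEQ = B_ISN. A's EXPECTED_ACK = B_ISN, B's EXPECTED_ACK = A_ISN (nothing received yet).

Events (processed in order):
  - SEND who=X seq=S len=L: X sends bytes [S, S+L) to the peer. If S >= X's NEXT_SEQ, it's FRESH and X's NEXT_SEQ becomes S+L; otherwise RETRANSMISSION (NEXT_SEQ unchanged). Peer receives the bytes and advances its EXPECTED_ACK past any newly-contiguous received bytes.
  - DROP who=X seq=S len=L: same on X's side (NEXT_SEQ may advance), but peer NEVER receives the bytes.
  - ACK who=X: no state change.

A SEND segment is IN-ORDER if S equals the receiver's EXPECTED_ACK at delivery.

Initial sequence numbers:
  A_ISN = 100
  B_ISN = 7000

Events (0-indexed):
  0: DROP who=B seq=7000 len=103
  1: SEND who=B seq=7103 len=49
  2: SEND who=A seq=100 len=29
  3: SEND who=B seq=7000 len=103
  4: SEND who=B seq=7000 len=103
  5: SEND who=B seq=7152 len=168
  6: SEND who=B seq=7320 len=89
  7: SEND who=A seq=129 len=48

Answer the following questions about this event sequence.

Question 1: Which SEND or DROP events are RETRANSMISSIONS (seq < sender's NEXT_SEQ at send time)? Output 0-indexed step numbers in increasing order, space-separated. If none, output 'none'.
Answer: 3 4

Derivation:
Step 0: DROP seq=7000 -> fresh
Step 1: SEND seq=7103 -> fresh
Step 2: SEND seq=100 -> fresh
Step 3: SEND seq=7000 -> retransmit
Step 4: SEND seq=7000 -> retransmit
Step 5: SEND seq=7152 -> fresh
Step 6: SEND seq=7320 -> fresh
Step 7: SEND seq=129 -> fresh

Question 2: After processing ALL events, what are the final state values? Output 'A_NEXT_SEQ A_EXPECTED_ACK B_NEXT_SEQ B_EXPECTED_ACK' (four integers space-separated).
Answer: 177 7409 7409 177

Derivation:
After event 0: A_seq=100 A_ack=7000 B_seq=7103 B_ack=100
After event 1: A_seq=100 A_ack=7000 B_seq=7152 B_ack=100
After event 2: A_seq=129 A_ack=7000 B_seq=7152 B_ack=129
After event 3: A_seq=129 A_ack=7152 B_seq=7152 B_ack=129
After event 4: A_seq=129 A_ack=7152 B_seq=7152 B_ack=129
After event 5: A_seq=129 A_ack=7320 B_seq=7320 B_ack=129
After event 6: A_seq=129 A_ack=7409 B_seq=7409 B_ack=129
After event 7: A_seq=177 A_ack=7409 B_seq=7409 B_ack=177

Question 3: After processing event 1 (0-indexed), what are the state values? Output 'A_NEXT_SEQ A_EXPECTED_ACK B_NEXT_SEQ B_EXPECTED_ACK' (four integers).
After event 0: A_seq=100 A_ack=7000 B_seq=7103 B_ack=100
After event 1: A_seq=100 A_ack=7000 B_seq=7152 B_ack=100

100 7000 7152 100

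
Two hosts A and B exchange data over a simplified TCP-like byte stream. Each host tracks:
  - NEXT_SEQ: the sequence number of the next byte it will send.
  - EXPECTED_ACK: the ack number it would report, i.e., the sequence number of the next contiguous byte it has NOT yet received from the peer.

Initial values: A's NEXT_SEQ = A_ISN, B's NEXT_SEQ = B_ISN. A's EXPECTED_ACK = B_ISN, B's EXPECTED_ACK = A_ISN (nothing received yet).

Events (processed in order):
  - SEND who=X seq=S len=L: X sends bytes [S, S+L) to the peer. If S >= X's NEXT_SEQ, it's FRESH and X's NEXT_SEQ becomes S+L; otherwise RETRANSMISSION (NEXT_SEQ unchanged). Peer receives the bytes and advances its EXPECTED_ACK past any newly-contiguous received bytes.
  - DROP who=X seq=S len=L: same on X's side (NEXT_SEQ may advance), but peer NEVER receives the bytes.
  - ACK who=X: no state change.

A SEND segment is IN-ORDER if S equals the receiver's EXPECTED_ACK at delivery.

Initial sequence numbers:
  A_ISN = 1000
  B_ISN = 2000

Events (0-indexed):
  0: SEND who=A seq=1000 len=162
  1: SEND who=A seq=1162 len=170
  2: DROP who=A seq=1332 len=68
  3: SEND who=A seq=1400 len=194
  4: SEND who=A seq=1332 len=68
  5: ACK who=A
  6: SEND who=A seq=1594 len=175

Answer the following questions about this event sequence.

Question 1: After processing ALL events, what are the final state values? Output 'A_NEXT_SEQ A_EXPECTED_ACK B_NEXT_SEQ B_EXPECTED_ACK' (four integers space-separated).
Answer: 1769 2000 2000 1769

Derivation:
After event 0: A_seq=1162 A_ack=2000 B_seq=2000 B_ack=1162
After event 1: A_seq=1332 A_ack=2000 B_seq=2000 B_ack=1332
After event 2: A_seq=1400 A_ack=2000 B_seq=2000 B_ack=1332
After event 3: A_seq=1594 A_ack=2000 B_seq=2000 B_ack=1332
After event 4: A_seq=1594 A_ack=2000 B_seq=2000 B_ack=1594
After event 5: A_seq=1594 A_ack=2000 B_seq=2000 B_ack=1594
After event 6: A_seq=1769 A_ack=2000 B_seq=2000 B_ack=1769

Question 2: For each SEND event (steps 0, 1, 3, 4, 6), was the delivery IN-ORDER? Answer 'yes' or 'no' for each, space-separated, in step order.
Step 0: SEND seq=1000 -> in-order
Step 1: SEND seq=1162 -> in-order
Step 3: SEND seq=1400 -> out-of-order
Step 4: SEND seq=1332 -> in-order
Step 6: SEND seq=1594 -> in-order

Answer: yes yes no yes yes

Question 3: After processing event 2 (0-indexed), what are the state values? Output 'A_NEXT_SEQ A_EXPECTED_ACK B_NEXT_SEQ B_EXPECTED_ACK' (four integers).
After event 0: A_seq=1162 A_ack=2000 B_seq=2000 B_ack=1162
After event 1: A_seq=1332 A_ack=2000 B_seq=2000 B_ack=1332
After event 2: A_seq=1400 A_ack=2000 B_seq=2000 B_ack=1332

1400 2000 2000 1332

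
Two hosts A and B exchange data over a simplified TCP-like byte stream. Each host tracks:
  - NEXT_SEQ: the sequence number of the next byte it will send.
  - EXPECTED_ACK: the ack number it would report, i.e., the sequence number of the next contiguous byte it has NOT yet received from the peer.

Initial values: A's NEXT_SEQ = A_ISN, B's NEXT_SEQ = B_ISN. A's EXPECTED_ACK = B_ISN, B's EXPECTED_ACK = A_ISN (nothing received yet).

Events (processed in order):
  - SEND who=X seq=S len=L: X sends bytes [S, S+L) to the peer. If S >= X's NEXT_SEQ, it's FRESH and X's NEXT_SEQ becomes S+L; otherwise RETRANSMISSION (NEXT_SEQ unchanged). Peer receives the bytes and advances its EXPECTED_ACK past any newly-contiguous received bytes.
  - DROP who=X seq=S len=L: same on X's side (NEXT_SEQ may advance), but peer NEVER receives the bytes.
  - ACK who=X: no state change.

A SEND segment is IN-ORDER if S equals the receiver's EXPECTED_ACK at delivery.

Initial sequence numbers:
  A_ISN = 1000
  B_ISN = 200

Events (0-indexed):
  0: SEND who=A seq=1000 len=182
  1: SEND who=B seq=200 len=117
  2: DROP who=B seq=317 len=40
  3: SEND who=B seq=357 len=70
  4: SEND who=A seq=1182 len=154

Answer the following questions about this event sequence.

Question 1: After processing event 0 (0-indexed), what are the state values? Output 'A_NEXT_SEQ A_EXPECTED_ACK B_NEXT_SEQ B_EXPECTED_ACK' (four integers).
After event 0: A_seq=1182 A_ack=200 B_seq=200 B_ack=1182

1182 200 200 1182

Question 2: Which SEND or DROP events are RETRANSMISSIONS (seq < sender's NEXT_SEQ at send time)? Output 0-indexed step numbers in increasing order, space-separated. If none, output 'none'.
Answer: none

Derivation:
Step 0: SEND seq=1000 -> fresh
Step 1: SEND seq=200 -> fresh
Step 2: DROP seq=317 -> fresh
Step 3: SEND seq=357 -> fresh
Step 4: SEND seq=1182 -> fresh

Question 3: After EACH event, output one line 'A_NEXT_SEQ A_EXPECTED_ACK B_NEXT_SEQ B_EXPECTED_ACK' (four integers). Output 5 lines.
1182 200 200 1182
1182 317 317 1182
1182 317 357 1182
1182 317 427 1182
1336 317 427 1336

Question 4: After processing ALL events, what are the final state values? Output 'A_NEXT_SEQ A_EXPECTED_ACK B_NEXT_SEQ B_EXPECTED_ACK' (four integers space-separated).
After event 0: A_seq=1182 A_ack=200 B_seq=200 B_ack=1182
After event 1: A_seq=1182 A_ack=317 B_seq=317 B_ack=1182
After event 2: A_seq=1182 A_ack=317 B_seq=357 B_ack=1182
After event 3: A_seq=1182 A_ack=317 B_seq=427 B_ack=1182
After event 4: A_seq=1336 A_ack=317 B_seq=427 B_ack=1336

Answer: 1336 317 427 1336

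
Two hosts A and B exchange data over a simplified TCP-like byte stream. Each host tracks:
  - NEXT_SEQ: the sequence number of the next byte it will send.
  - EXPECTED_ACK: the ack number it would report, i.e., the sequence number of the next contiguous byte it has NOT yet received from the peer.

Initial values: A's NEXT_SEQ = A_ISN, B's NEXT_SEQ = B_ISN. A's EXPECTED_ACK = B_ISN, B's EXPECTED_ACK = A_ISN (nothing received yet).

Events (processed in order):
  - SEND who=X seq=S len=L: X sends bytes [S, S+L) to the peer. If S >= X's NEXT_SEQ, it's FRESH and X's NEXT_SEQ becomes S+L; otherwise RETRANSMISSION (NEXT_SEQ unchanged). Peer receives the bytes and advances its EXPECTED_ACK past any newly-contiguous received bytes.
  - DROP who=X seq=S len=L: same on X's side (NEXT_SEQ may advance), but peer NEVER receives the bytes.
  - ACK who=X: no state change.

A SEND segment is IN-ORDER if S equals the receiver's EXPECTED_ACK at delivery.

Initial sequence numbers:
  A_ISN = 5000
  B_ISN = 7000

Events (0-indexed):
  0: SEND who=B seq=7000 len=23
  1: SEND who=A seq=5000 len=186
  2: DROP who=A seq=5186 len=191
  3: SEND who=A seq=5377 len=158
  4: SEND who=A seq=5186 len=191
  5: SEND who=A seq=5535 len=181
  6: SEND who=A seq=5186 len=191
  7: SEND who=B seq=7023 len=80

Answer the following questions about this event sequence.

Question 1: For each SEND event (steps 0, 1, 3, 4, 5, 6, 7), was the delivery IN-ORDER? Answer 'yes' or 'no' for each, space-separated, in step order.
Step 0: SEND seq=7000 -> in-order
Step 1: SEND seq=5000 -> in-order
Step 3: SEND seq=5377 -> out-of-order
Step 4: SEND seq=5186 -> in-order
Step 5: SEND seq=5535 -> in-order
Step 6: SEND seq=5186 -> out-of-order
Step 7: SEND seq=7023 -> in-order

Answer: yes yes no yes yes no yes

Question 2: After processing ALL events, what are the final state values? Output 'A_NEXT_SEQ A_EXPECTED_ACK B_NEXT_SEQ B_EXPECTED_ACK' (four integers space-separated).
Answer: 5716 7103 7103 5716

Derivation:
After event 0: A_seq=5000 A_ack=7023 B_seq=7023 B_ack=5000
After event 1: A_seq=5186 A_ack=7023 B_seq=7023 B_ack=5186
After event 2: A_seq=5377 A_ack=7023 B_seq=7023 B_ack=5186
After event 3: A_seq=5535 A_ack=7023 B_seq=7023 B_ack=5186
After event 4: A_seq=5535 A_ack=7023 B_seq=7023 B_ack=5535
After event 5: A_seq=5716 A_ack=7023 B_seq=7023 B_ack=5716
After event 6: A_seq=5716 A_ack=7023 B_seq=7023 B_ack=5716
After event 7: A_seq=5716 A_ack=7103 B_seq=7103 B_ack=5716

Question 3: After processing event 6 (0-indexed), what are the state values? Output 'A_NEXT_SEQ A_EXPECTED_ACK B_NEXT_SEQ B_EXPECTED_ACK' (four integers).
After event 0: A_seq=5000 A_ack=7023 B_seq=7023 B_ack=5000
After event 1: A_seq=5186 A_ack=7023 B_seq=7023 B_ack=5186
After event 2: A_seq=5377 A_ack=7023 B_seq=7023 B_ack=5186
After event 3: A_seq=5535 A_ack=7023 B_seq=7023 B_ack=5186
After event 4: A_seq=5535 A_ack=7023 B_seq=7023 B_ack=5535
After event 5: A_seq=5716 A_ack=7023 B_seq=7023 B_ack=5716
After event 6: A_seq=5716 A_ack=7023 B_seq=7023 B_ack=5716

5716 7023 7023 5716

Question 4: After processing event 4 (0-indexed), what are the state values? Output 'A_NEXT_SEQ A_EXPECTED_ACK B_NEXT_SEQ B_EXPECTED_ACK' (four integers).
After event 0: A_seq=5000 A_ack=7023 B_seq=7023 B_ack=5000
After event 1: A_seq=5186 A_ack=7023 B_seq=7023 B_ack=5186
After event 2: A_seq=5377 A_ack=7023 B_seq=7023 B_ack=5186
After event 3: A_seq=5535 A_ack=7023 B_seq=7023 B_ack=5186
After event 4: A_seq=5535 A_ack=7023 B_seq=7023 B_ack=5535

5535 7023 7023 5535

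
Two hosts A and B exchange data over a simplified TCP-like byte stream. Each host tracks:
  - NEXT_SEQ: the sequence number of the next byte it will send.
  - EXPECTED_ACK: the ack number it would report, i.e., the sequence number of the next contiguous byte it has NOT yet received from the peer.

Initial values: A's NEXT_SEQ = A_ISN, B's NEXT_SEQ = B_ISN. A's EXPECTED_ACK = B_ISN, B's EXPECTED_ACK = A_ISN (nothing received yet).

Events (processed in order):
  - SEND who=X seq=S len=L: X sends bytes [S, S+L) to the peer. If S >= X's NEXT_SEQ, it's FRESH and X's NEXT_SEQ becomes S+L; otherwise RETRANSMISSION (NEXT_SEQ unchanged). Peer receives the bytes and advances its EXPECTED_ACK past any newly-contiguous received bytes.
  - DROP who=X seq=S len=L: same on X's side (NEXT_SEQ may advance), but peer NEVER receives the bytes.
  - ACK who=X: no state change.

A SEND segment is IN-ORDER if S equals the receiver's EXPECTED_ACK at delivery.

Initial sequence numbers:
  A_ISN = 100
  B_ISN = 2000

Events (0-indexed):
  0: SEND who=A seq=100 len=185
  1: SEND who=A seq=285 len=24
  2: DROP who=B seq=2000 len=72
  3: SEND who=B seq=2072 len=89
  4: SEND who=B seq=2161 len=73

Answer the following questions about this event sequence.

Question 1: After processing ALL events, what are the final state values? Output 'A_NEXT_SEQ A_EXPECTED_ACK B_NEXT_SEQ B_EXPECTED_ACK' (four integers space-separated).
Answer: 309 2000 2234 309

Derivation:
After event 0: A_seq=285 A_ack=2000 B_seq=2000 B_ack=285
After event 1: A_seq=309 A_ack=2000 B_seq=2000 B_ack=309
After event 2: A_seq=309 A_ack=2000 B_seq=2072 B_ack=309
After event 3: A_seq=309 A_ack=2000 B_seq=2161 B_ack=309
After event 4: A_seq=309 A_ack=2000 B_seq=2234 B_ack=309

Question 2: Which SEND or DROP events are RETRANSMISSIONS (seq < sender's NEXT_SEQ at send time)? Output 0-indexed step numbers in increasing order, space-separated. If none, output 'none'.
Step 0: SEND seq=100 -> fresh
Step 1: SEND seq=285 -> fresh
Step 2: DROP seq=2000 -> fresh
Step 3: SEND seq=2072 -> fresh
Step 4: SEND seq=2161 -> fresh

Answer: none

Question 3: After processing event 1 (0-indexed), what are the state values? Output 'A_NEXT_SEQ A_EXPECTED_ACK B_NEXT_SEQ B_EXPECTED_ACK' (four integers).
After event 0: A_seq=285 A_ack=2000 B_seq=2000 B_ack=285
After event 1: A_seq=309 A_ack=2000 B_seq=2000 B_ack=309

309 2000 2000 309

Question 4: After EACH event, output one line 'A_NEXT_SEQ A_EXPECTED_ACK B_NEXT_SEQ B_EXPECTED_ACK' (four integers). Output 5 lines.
285 2000 2000 285
309 2000 2000 309
309 2000 2072 309
309 2000 2161 309
309 2000 2234 309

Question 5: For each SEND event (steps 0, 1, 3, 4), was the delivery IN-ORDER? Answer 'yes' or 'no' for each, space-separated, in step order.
Answer: yes yes no no

Derivation:
Step 0: SEND seq=100 -> in-order
Step 1: SEND seq=285 -> in-order
Step 3: SEND seq=2072 -> out-of-order
Step 4: SEND seq=2161 -> out-of-order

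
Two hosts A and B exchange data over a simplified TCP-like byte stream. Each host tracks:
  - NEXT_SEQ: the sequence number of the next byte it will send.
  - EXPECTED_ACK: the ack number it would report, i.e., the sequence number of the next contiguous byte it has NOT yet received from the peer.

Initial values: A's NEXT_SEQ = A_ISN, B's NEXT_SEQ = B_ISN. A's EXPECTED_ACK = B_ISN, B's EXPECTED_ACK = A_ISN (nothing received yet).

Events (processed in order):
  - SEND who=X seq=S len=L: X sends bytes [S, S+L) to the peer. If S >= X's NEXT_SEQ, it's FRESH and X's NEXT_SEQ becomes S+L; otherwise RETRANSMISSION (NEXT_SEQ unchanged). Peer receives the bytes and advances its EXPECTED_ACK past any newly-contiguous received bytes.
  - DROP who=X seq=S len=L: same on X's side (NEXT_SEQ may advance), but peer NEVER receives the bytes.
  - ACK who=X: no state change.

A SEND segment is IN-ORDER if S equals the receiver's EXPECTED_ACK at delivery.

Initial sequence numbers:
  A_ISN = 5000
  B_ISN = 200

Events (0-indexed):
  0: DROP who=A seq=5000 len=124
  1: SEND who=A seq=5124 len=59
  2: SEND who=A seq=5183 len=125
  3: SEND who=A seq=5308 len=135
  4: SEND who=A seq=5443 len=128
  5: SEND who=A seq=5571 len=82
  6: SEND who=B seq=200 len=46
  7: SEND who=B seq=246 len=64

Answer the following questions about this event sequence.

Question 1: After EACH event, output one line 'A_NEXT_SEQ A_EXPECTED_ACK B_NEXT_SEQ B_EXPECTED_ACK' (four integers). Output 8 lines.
5124 200 200 5000
5183 200 200 5000
5308 200 200 5000
5443 200 200 5000
5571 200 200 5000
5653 200 200 5000
5653 246 246 5000
5653 310 310 5000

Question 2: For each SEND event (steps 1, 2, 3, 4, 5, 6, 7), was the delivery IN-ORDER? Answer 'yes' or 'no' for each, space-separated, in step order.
Answer: no no no no no yes yes

Derivation:
Step 1: SEND seq=5124 -> out-of-order
Step 2: SEND seq=5183 -> out-of-order
Step 3: SEND seq=5308 -> out-of-order
Step 4: SEND seq=5443 -> out-of-order
Step 5: SEND seq=5571 -> out-of-order
Step 6: SEND seq=200 -> in-order
Step 7: SEND seq=246 -> in-order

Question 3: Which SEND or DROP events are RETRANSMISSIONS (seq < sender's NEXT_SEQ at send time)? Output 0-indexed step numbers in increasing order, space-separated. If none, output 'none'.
Step 0: DROP seq=5000 -> fresh
Step 1: SEND seq=5124 -> fresh
Step 2: SEND seq=5183 -> fresh
Step 3: SEND seq=5308 -> fresh
Step 4: SEND seq=5443 -> fresh
Step 5: SEND seq=5571 -> fresh
Step 6: SEND seq=200 -> fresh
Step 7: SEND seq=246 -> fresh

Answer: none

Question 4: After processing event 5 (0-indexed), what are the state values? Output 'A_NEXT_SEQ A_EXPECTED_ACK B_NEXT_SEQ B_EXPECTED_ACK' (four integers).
After event 0: A_seq=5124 A_ack=200 B_seq=200 B_ack=5000
After event 1: A_seq=5183 A_ack=200 B_seq=200 B_ack=5000
After event 2: A_seq=5308 A_ack=200 B_seq=200 B_ack=5000
After event 3: A_seq=5443 A_ack=200 B_seq=200 B_ack=5000
After event 4: A_seq=5571 A_ack=200 B_seq=200 B_ack=5000
After event 5: A_seq=5653 A_ack=200 B_seq=200 B_ack=5000

5653 200 200 5000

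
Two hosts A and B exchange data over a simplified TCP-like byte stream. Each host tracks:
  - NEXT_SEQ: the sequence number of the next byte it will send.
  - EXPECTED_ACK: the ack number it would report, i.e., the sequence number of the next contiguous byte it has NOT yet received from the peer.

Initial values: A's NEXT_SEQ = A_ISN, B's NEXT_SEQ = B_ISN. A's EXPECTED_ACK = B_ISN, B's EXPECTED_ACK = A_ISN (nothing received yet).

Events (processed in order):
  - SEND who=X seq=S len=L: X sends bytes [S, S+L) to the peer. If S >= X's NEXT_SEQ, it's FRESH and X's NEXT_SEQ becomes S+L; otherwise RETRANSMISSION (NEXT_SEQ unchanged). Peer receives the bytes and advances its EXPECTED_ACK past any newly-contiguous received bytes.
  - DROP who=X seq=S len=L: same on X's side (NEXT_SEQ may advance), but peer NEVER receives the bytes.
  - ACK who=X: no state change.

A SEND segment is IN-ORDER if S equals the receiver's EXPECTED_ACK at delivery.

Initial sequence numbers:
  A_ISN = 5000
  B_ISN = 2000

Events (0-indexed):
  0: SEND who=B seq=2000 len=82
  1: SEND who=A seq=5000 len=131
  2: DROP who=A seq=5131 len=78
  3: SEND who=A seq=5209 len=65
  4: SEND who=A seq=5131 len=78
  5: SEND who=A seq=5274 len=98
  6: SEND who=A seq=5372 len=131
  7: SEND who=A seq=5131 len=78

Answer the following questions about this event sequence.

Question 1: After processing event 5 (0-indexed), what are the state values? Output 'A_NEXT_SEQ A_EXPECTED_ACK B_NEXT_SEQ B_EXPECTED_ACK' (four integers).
After event 0: A_seq=5000 A_ack=2082 B_seq=2082 B_ack=5000
After event 1: A_seq=5131 A_ack=2082 B_seq=2082 B_ack=5131
After event 2: A_seq=5209 A_ack=2082 B_seq=2082 B_ack=5131
After event 3: A_seq=5274 A_ack=2082 B_seq=2082 B_ack=5131
After event 4: A_seq=5274 A_ack=2082 B_seq=2082 B_ack=5274
After event 5: A_seq=5372 A_ack=2082 B_seq=2082 B_ack=5372

5372 2082 2082 5372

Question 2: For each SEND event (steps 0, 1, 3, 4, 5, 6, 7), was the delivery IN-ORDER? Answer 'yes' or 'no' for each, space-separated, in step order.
Answer: yes yes no yes yes yes no

Derivation:
Step 0: SEND seq=2000 -> in-order
Step 1: SEND seq=5000 -> in-order
Step 3: SEND seq=5209 -> out-of-order
Step 4: SEND seq=5131 -> in-order
Step 5: SEND seq=5274 -> in-order
Step 6: SEND seq=5372 -> in-order
Step 7: SEND seq=5131 -> out-of-order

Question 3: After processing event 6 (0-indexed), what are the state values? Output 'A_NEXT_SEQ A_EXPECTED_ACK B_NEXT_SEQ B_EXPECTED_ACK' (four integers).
After event 0: A_seq=5000 A_ack=2082 B_seq=2082 B_ack=5000
After event 1: A_seq=5131 A_ack=2082 B_seq=2082 B_ack=5131
After event 2: A_seq=5209 A_ack=2082 B_seq=2082 B_ack=5131
After event 3: A_seq=5274 A_ack=2082 B_seq=2082 B_ack=5131
After event 4: A_seq=5274 A_ack=2082 B_seq=2082 B_ack=5274
After event 5: A_seq=5372 A_ack=2082 B_seq=2082 B_ack=5372
After event 6: A_seq=5503 A_ack=2082 B_seq=2082 B_ack=5503

5503 2082 2082 5503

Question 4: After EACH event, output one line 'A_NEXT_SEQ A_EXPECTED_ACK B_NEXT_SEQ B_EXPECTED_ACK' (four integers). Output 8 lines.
5000 2082 2082 5000
5131 2082 2082 5131
5209 2082 2082 5131
5274 2082 2082 5131
5274 2082 2082 5274
5372 2082 2082 5372
5503 2082 2082 5503
5503 2082 2082 5503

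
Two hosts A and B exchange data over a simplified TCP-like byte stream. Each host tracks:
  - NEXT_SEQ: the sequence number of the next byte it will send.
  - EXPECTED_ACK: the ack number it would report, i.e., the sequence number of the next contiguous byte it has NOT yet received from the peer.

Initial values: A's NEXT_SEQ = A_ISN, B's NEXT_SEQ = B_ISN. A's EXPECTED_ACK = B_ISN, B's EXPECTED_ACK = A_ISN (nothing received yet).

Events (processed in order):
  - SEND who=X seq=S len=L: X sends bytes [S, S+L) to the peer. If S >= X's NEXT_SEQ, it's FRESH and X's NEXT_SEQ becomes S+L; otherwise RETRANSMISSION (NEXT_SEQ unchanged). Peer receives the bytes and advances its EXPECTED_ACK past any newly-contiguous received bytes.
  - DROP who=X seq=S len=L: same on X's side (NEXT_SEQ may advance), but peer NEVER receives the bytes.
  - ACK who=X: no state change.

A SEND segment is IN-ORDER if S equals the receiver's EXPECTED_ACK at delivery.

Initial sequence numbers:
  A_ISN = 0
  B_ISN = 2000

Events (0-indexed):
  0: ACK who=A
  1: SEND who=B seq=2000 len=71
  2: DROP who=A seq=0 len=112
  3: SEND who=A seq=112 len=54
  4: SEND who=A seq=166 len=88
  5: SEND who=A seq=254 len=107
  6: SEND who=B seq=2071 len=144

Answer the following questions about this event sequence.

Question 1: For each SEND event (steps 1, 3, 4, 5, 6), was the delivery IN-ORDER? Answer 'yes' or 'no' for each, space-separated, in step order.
Answer: yes no no no yes

Derivation:
Step 1: SEND seq=2000 -> in-order
Step 3: SEND seq=112 -> out-of-order
Step 4: SEND seq=166 -> out-of-order
Step 5: SEND seq=254 -> out-of-order
Step 6: SEND seq=2071 -> in-order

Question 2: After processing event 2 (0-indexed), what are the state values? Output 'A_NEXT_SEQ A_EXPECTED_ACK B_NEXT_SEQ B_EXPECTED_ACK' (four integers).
After event 0: A_seq=0 A_ack=2000 B_seq=2000 B_ack=0
After event 1: A_seq=0 A_ack=2071 B_seq=2071 B_ack=0
After event 2: A_seq=112 A_ack=2071 B_seq=2071 B_ack=0

112 2071 2071 0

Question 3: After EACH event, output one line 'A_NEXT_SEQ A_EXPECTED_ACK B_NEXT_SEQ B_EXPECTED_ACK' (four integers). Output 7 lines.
0 2000 2000 0
0 2071 2071 0
112 2071 2071 0
166 2071 2071 0
254 2071 2071 0
361 2071 2071 0
361 2215 2215 0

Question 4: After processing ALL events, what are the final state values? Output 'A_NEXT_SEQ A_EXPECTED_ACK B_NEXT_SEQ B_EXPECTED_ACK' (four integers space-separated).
Answer: 361 2215 2215 0

Derivation:
After event 0: A_seq=0 A_ack=2000 B_seq=2000 B_ack=0
After event 1: A_seq=0 A_ack=2071 B_seq=2071 B_ack=0
After event 2: A_seq=112 A_ack=2071 B_seq=2071 B_ack=0
After event 3: A_seq=166 A_ack=2071 B_seq=2071 B_ack=0
After event 4: A_seq=254 A_ack=2071 B_seq=2071 B_ack=0
After event 5: A_seq=361 A_ack=2071 B_seq=2071 B_ack=0
After event 6: A_seq=361 A_ack=2215 B_seq=2215 B_ack=0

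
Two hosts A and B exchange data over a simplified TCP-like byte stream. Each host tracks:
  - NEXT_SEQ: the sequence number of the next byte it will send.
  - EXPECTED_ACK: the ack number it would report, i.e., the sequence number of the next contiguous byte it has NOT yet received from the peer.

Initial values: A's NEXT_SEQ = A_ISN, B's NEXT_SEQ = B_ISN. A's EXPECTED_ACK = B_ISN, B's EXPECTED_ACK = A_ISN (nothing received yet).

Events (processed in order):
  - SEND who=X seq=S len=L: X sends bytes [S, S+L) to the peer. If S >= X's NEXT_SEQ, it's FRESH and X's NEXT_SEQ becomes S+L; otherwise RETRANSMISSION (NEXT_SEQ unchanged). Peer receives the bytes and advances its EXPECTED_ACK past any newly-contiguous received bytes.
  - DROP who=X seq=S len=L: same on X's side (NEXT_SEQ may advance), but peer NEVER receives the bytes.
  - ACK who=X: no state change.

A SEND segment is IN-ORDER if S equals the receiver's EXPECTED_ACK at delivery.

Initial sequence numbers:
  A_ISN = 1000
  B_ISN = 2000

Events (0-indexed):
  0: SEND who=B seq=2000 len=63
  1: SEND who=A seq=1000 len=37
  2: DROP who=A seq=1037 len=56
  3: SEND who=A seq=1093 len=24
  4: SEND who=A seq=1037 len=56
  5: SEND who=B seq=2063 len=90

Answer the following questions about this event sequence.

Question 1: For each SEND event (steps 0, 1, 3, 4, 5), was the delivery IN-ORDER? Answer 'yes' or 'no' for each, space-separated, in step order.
Answer: yes yes no yes yes

Derivation:
Step 0: SEND seq=2000 -> in-order
Step 1: SEND seq=1000 -> in-order
Step 3: SEND seq=1093 -> out-of-order
Step 4: SEND seq=1037 -> in-order
Step 5: SEND seq=2063 -> in-order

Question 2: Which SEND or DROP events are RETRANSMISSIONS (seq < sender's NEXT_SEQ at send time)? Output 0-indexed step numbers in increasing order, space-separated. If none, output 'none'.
Answer: 4

Derivation:
Step 0: SEND seq=2000 -> fresh
Step 1: SEND seq=1000 -> fresh
Step 2: DROP seq=1037 -> fresh
Step 3: SEND seq=1093 -> fresh
Step 4: SEND seq=1037 -> retransmit
Step 5: SEND seq=2063 -> fresh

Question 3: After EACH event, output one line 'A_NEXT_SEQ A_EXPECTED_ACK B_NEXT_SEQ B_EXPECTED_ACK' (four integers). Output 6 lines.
1000 2063 2063 1000
1037 2063 2063 1037
1093 2063 2063 1037
1117 2063 2063 1037
1117 2063 2063 1117
1117 2153 2153 1117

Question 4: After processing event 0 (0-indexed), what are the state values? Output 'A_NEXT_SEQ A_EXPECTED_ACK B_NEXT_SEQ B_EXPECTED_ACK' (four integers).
After event 0: A_seq=1000 A_ack=2063 B_seq=2063 B_ack=1000

1000 2063 2063 1000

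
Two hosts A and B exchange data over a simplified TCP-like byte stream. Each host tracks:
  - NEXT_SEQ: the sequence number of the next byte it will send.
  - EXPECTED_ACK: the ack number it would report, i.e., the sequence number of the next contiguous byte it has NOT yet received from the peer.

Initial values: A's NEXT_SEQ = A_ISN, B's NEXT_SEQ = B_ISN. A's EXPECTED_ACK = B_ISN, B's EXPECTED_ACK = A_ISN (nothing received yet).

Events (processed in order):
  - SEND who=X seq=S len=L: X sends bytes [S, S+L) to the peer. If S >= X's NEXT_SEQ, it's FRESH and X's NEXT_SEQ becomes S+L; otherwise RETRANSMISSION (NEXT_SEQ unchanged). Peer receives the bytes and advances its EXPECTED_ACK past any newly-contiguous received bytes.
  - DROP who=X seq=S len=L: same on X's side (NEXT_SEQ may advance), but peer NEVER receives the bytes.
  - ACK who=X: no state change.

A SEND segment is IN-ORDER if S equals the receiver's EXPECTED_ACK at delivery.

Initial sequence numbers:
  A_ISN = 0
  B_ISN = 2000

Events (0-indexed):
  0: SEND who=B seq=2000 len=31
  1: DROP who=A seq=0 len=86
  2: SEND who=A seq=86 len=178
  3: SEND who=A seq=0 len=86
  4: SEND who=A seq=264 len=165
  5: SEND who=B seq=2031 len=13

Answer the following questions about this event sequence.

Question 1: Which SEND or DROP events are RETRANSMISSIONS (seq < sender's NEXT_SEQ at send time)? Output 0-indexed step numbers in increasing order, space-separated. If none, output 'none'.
Step 0: SEND seq=2000 -> fresh
Step 1: DROP seq=0 -> fresh
Step 2: SEND seq=86 -> fresh
Step 3: SEND seq=0 -> retransmit
Step 4: SEND seq=264 -> fresh
Step 5: SEND seq=2031 -> fresh

Answer: 3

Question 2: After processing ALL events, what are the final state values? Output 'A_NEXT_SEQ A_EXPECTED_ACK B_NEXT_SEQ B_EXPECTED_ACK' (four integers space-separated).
Answer: 429 2044 2044 429

Derivation:
After event 0: A_seq=0 A_ack=2031 B_seq=2031 B_ack=0
After event 1: A_seq=86 A_ack=2031 B_seq=2031 B_ack=0
After event 2: A_seq=264 A_ack=2031 B_seq=2031 B_ack=0
After event 3: A_seq=264 A_ack=2031 B_seq=2031 B_ack=264
After event 4: A_seq=429 A_ack=2031 B_seq=2031 B_ack=429
After event 5: A_seq=429 A_ack=2044 B_seq=2044 B_ack=429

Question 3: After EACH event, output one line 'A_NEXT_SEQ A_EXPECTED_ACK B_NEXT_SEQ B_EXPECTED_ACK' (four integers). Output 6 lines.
0 2031 2031 0
86 2031 2031 0
264 2031 2031 0
264 2031 2031 264
429 2031 2031 429
429 2044 2044 429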